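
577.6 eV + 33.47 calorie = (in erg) 1.4e+09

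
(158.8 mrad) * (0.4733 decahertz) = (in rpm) 7.177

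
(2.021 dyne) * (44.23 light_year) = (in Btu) 8.016e+09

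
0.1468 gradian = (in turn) 0.000367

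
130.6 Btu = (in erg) 1.378e+12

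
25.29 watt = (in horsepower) 0.03391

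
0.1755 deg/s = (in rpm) 0.02925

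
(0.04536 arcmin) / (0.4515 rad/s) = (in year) 9.267e-13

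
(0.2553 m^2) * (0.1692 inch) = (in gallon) 0.2898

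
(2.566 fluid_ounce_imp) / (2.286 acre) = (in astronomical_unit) 5.268e-20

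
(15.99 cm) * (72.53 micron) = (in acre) 2.866e-09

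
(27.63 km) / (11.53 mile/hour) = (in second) 5360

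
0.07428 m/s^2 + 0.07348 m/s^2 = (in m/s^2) 0.1478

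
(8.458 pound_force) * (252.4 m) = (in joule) 9496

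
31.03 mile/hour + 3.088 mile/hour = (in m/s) 15.25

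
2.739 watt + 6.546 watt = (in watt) 9.285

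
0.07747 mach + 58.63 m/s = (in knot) 165.2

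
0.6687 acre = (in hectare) 0.2706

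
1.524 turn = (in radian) 9.576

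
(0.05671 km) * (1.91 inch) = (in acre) 0.0006798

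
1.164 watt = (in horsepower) 0.001561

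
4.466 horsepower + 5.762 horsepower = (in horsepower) 10.23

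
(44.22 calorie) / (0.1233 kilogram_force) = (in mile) 0.09508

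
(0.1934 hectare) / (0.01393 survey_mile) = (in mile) 0.05361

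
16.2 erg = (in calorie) 3.872e-07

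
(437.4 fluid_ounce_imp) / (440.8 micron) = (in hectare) 0.002819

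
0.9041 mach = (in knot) 598.4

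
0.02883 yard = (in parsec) 8.543e-19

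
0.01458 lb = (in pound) 0.01458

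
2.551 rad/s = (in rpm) 24.36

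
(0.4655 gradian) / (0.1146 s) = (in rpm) 0.6093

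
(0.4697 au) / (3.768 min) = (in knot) 6.042e+08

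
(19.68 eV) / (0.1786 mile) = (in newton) 1.097e-20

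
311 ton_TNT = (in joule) 1.301e+12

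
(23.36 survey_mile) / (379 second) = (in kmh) 357.1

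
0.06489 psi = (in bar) 0.004474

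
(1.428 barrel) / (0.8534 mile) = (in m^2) 0.0001653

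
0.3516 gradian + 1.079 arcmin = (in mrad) 5.837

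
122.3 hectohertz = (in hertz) 1.223e+04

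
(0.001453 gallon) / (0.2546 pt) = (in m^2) 0.06124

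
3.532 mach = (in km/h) 4330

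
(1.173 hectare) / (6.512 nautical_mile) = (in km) 0.0009726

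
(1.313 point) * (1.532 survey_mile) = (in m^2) 1.142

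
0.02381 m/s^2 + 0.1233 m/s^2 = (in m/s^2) 0.1471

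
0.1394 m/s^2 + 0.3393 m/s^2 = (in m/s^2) 0.4787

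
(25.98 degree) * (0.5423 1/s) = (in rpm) 2.348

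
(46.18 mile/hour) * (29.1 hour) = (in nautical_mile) 1168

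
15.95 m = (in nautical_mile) 0.008612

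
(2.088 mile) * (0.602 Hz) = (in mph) 4525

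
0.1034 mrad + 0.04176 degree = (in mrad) 0.8322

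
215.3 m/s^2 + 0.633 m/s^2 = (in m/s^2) 215.9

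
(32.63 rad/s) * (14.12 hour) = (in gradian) 1.056e+08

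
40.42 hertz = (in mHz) 4.042e+04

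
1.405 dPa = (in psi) 2.038e-05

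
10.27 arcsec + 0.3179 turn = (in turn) 0.3179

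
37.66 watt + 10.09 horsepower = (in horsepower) 10.14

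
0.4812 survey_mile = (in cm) 7.744e+04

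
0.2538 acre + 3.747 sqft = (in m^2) 1027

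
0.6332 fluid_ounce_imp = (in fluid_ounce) 0.6084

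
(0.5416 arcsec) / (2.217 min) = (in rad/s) 1.974e-08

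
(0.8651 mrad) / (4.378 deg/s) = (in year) 3.59e-10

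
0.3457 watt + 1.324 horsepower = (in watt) 987.7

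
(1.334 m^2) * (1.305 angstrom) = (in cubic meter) 1.741e-10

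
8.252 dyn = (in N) 8.252e-05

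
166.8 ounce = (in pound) 10.42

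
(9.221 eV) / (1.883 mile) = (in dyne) 4.875e-17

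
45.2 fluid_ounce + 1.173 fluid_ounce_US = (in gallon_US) 0.3623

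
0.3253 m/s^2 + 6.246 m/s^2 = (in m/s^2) 6.571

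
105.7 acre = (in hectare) 42.78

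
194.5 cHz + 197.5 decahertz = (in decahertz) 197.7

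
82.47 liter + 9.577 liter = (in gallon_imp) 20.25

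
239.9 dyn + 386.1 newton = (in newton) 386.1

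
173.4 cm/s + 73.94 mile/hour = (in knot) 67.62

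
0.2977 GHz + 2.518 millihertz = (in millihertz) 2.977e+11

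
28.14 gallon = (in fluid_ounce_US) 3602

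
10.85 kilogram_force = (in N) 106.4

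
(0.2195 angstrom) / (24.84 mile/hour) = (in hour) 5.491e-16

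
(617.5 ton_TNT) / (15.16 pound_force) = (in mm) 3.831e+13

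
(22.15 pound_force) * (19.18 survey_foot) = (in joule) 576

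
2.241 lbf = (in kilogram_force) 1.017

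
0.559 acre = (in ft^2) 2.435e+04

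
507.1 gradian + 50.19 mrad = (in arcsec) 1.653e+06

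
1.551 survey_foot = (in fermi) 4.727e+14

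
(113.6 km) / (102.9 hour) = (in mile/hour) 0.686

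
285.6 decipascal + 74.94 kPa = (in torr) 562.3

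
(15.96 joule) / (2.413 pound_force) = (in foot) 4.878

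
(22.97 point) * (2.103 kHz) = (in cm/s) 1704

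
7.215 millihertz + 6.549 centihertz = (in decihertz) 0.727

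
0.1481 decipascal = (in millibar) 0.0001481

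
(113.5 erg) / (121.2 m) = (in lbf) 2.105e-08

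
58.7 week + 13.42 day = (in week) 60.62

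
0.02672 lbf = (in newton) 0.1189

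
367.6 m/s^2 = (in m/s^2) 367.6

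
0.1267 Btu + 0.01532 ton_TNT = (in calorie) 1.532e+07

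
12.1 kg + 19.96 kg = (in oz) 1131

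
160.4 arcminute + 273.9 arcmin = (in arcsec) 2.606e+04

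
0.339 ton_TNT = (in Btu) 1.344e+06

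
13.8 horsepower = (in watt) 1.029e+04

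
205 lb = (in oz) 3280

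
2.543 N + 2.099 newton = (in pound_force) 1.044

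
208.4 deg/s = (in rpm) 34.73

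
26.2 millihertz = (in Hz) 0.0262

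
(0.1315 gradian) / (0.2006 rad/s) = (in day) 1.192e-07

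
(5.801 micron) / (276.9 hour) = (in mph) 1.302e-11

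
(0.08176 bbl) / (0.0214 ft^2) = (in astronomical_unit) 4.371e-11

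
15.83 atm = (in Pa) 1.604e+06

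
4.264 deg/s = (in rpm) 0.7107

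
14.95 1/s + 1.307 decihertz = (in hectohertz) 0.1508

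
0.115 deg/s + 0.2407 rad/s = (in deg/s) 13.91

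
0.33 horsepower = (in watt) 246.1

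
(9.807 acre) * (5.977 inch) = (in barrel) 3.79e+04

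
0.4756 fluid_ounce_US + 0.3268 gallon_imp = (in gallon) 0.3962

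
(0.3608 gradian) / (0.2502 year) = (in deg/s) 4.115e-08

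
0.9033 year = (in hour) 7913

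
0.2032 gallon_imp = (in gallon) 0.244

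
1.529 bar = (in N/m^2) 1.529e+05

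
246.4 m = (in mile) 0.1531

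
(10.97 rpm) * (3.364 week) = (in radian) 2.337e+06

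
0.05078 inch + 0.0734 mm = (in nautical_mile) 7.361e-07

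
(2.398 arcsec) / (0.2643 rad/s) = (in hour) 1.222e-08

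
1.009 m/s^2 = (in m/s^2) 1.009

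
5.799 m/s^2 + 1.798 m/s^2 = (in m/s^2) 7.597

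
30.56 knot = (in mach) 0.04617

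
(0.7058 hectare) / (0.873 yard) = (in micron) 8.842e+09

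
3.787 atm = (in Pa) 3.837e+05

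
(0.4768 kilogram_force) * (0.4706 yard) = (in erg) 2.012e+07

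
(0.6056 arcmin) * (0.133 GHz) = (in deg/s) 1.342e+06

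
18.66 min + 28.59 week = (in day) 200.1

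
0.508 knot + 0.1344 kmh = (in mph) 0.6681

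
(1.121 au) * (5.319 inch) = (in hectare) 2.266e+06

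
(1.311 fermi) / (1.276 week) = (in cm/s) 1.699e-19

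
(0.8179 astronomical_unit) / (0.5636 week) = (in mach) 1054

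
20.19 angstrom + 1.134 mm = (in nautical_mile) 6.123e-07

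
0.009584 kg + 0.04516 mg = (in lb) 0.02113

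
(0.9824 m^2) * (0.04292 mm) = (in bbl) 0.0002652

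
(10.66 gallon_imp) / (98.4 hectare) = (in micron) 0.04925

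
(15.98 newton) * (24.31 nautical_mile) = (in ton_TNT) 0.000172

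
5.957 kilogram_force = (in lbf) 13.13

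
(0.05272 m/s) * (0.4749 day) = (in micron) 2.163e+09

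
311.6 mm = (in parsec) 1.01e-17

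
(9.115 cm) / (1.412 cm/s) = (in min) 0.1076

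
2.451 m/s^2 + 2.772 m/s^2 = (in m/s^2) 5.223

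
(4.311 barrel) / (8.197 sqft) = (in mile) 0.0005593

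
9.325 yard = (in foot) 27.97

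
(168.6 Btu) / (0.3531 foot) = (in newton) 1.653e+06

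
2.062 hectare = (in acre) 5.095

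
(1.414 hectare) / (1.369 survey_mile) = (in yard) 7.019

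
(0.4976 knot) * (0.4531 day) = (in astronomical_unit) 6.699e-08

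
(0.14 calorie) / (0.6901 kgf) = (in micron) 8.655e+04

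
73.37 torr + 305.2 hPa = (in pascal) 4.03e+04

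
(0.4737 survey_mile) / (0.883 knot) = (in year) 5.322e-05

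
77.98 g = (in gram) 77.98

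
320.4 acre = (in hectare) 129.7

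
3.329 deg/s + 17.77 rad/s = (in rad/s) 17.83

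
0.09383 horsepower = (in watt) 69.97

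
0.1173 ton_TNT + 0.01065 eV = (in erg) 4.908e+15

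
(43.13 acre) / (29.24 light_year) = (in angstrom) 0.00631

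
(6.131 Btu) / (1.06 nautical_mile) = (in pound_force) 0.7408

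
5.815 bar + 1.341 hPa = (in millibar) 5816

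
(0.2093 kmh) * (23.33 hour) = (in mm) 4.883e+06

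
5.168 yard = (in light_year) 4.995e-16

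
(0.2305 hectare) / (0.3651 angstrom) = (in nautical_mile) 3.409e+10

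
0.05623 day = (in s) 4858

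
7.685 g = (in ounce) 0.2711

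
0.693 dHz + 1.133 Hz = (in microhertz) 1.202e+06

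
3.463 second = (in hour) 0.0009619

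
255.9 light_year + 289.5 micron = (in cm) 2.421e+20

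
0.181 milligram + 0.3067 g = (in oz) 0.01082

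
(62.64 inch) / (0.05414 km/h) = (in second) 105.8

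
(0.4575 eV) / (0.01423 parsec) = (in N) 1.669e-34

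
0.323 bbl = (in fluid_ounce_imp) 1807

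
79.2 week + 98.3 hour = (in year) 1.53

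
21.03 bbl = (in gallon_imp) 735.5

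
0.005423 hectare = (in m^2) 54.23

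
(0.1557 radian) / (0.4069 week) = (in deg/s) 3.625e-05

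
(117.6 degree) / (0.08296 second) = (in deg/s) 1418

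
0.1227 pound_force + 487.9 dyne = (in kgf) 0.05615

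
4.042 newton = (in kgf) 0.4122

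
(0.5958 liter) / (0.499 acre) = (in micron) 0.295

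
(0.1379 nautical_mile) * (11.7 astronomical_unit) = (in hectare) 4.47e+10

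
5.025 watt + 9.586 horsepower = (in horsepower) 9.593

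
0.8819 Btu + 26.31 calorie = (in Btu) 0.9862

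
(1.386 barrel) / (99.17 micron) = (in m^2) 2222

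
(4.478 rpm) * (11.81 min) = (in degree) 1.904e+04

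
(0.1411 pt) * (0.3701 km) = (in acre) 4.552e-06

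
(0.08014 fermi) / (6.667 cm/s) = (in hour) 3.339e-19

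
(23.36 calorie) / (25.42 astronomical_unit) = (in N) 2.57e-11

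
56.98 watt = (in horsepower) 0.07641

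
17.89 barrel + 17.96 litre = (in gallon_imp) 629.6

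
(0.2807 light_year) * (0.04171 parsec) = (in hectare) 3.418e+26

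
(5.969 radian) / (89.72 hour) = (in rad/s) 1.848e-05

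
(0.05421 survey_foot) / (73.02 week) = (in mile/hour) 8.369e-10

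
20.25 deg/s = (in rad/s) 0.3534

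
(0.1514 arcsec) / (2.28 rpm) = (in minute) 5.124e-08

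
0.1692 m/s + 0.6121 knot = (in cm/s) 48.41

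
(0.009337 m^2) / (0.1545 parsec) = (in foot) 6.426e-18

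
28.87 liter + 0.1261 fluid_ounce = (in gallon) 7.628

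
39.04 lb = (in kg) 17.71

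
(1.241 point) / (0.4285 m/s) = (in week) 1.689e-09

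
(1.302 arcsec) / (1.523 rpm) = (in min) 6.596e-07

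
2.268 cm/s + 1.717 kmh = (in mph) 1.118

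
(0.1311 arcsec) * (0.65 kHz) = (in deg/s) 0.02367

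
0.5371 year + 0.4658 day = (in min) 2.83e+05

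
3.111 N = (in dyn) 3.111e+05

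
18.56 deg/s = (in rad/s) 0.3239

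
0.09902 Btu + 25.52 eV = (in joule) 104.5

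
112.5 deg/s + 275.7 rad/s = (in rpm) 2651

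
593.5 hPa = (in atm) 0.5857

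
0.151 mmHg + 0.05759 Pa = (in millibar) 0.2019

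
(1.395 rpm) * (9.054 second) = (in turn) 0.2105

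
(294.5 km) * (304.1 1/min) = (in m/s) 1.493e+06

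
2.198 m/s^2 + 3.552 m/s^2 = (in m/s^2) 5.75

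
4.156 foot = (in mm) 1267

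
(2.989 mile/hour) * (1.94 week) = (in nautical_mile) 846.5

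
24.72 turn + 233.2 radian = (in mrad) 3.885e+05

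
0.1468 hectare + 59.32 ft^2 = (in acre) 0.3641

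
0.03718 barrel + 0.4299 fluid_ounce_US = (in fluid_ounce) 200.3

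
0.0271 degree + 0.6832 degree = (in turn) 0.001973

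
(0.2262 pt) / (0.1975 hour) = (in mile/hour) 2.511e-07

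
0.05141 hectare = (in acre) 0.127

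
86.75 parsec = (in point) 7.588e+21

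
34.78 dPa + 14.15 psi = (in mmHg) 731.8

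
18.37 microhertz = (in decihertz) 0.0001837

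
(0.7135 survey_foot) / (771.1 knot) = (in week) 9.065e-10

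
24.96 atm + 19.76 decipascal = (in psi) 366.8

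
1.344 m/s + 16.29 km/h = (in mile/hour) 13.13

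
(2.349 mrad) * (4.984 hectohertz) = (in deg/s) 67.08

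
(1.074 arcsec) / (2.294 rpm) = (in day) 2.509e-10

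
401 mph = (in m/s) 179.3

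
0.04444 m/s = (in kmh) 0.16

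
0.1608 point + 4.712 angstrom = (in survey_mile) 3.525e-08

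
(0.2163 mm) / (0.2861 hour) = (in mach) 6.168e-10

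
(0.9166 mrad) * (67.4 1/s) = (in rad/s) 0.06178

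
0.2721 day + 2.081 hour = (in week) 0.05126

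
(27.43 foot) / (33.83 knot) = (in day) 5.56e-06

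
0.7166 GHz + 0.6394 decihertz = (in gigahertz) 0.7166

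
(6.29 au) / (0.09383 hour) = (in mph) 6.231e+09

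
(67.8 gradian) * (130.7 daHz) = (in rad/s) 1392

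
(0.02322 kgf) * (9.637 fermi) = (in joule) 2.194e-15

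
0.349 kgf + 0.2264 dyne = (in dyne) 3.423e+05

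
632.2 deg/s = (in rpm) 105.4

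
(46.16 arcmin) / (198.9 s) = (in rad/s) 6.751e-05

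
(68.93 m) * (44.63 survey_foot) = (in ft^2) 1.009e+04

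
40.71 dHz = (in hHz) 0.04071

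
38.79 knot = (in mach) 0.05861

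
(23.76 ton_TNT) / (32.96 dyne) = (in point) 8.55e+17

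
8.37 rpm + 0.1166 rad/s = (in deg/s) 56.9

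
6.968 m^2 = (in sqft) 75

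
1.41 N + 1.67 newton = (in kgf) 0.3141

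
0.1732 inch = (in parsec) 1.426e-19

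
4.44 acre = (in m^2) 1.797e+04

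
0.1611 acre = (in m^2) 651.9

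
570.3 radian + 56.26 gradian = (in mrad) 5.712e+05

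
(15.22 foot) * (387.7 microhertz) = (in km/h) 0.006475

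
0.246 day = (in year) 0.000674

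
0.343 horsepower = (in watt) 255.8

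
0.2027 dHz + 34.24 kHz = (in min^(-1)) 2.054e+06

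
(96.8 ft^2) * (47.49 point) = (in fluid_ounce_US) 5095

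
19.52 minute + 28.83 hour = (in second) 1.05e+05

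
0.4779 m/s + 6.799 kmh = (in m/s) 2.367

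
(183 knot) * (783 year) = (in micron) 2.325e+18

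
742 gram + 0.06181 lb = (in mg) 7.7e+05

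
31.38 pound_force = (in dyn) 1.396e+07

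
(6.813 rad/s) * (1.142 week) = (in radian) 4.706e+06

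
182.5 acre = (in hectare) 73.86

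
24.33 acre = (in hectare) 9.846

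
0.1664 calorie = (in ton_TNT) 1.664e-10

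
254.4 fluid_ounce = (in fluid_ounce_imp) 264.8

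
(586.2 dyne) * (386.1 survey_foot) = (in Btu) 0.0006539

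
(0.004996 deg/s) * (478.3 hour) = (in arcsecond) 3.097e+07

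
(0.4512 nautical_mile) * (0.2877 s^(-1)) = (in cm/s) 2.404e+04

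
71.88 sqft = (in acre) 0.00165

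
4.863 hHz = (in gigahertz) 4.863e-07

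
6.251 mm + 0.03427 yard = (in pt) 106.5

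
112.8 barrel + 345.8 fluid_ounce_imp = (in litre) 1.794e+04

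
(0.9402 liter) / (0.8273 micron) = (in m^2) 1136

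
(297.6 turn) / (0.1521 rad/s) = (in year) 0.0003898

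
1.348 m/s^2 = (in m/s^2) 1.348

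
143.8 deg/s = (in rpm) 23.97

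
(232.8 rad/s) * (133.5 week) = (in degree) 1.077e+12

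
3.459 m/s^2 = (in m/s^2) 3.459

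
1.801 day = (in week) 0.2573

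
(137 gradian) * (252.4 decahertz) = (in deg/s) 3.112e+05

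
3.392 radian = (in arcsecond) 6.997e+05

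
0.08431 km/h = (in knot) 0.04552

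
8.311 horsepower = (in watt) 6198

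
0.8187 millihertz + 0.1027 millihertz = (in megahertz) 9.214e-10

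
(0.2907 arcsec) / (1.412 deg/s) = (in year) 1.813e-12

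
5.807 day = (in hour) 139.4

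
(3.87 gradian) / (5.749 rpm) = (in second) 0.101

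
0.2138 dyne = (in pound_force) 4.806e-07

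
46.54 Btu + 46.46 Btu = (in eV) 6.124e+23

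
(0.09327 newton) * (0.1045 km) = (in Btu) 0.009238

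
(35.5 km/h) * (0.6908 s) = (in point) 1.931e+04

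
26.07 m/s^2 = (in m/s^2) 26.07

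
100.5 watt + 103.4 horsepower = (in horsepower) 103.5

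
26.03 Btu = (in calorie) 6564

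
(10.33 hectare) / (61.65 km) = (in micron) 1.676e+06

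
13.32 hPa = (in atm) 0.01315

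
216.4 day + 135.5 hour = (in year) 0.6083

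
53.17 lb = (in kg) 24.12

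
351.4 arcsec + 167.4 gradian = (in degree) 150.8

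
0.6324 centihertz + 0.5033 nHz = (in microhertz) 6324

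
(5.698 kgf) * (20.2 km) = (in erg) 1.129e+13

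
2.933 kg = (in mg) 2.933e+06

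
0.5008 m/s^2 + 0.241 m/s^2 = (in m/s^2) 0.7418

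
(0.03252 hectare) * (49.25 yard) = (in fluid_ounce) 4.952e+08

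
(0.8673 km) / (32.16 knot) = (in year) 1.662e-06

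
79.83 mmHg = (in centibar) 10.64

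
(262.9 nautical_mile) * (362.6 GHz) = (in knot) 3.432e+17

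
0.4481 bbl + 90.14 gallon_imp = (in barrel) 3.026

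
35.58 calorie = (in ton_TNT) 3.558e-08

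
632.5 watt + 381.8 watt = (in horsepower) 1.36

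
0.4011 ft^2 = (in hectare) 3.726e-06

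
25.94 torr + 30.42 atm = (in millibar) 3.086e+04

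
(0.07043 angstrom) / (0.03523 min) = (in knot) 6.477e-12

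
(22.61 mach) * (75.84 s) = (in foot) 1.916e+06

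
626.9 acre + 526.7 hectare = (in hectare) 780.4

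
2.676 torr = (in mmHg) 2.676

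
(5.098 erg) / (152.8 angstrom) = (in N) 33.36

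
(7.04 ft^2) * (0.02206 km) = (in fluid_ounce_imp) 5.078e+05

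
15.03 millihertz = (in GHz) 1.503e-11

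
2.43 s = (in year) 7.705e-08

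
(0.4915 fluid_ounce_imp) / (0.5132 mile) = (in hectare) 1.691e-12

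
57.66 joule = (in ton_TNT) 1.378e-08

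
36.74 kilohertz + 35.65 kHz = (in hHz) 723.9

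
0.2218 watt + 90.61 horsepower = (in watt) 6.757e+04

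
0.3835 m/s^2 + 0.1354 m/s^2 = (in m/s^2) 0.5189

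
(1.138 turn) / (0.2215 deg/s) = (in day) 0.02141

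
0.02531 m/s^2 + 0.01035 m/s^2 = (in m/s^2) 0.03566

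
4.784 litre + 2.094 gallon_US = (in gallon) 3.358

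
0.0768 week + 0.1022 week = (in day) 1.253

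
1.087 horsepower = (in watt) 810.6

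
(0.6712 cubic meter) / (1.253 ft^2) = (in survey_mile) 0.003583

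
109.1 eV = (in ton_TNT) 4.178e-27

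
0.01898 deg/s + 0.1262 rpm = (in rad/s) 0.01355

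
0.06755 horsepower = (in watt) 50.37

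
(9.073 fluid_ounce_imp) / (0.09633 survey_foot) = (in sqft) 0.09451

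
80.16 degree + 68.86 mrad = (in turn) 0.2336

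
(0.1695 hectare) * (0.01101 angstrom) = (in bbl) 1.174e-08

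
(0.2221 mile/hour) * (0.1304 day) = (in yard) 1223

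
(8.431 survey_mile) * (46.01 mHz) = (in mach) 1.833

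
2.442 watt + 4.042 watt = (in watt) 6.484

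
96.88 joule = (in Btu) 0.09182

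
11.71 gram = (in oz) 0.4131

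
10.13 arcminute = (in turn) 0.000469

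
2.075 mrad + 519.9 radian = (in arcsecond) 1.072e+08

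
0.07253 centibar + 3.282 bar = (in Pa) 3.283e+05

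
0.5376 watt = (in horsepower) 0.0007209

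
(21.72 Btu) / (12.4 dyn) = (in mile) 1.148e+05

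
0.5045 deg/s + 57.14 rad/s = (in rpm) 545.7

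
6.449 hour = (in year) 0.0007362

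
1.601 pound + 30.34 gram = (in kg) 0.7565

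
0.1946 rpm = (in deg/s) 1.168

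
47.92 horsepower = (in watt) 3.573e+04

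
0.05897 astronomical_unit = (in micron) 8.822e+15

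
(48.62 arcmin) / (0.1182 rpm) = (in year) 3.623e-08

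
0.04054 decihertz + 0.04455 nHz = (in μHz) 4054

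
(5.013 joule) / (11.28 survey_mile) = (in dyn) 27.61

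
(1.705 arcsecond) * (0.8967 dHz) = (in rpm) 7.078e-06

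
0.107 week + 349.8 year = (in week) 1.824e+04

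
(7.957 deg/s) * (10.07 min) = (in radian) 83.91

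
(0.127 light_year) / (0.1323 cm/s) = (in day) 1.051e+13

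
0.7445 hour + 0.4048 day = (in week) 0.06226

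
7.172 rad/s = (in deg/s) 410.9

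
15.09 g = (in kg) 0.01509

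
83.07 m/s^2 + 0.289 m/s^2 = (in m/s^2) 83.36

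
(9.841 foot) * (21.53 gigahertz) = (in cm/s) 6.458e+12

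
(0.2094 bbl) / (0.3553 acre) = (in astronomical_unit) 1.548e-16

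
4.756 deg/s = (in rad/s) 0.08301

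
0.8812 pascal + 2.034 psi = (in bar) 0.1402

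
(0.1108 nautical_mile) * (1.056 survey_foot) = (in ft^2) 710.9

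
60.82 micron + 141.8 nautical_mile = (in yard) 2.872e+05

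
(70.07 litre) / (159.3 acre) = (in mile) 6.754e-11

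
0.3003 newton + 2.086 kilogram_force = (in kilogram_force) 2.117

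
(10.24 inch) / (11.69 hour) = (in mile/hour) 1.383e-05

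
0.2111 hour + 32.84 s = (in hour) 0.2202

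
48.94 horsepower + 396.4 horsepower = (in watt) 3.321e+05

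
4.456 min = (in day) 0.003094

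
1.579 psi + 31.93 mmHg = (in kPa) 15.14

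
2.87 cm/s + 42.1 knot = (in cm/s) 2169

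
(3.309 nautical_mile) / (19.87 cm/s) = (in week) 0.051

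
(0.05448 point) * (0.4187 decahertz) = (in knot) 0.0001564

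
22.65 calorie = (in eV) 5.915e+20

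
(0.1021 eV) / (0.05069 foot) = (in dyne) 1.059e-13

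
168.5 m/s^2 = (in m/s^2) 168.5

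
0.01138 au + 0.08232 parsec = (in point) 7.2e+18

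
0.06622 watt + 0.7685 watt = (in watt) 0.8347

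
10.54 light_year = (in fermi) 9.972e+31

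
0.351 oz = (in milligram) 9951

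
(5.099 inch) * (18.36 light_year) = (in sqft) 2.422e+17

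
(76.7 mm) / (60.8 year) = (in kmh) 1.44e-10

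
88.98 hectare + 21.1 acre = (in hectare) 97.52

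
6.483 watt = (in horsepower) 0.008694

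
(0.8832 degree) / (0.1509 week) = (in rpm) 1.613e-06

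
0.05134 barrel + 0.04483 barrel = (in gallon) 4.039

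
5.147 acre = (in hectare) 2.083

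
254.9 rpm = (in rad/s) 26.69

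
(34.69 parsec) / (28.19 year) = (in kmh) 4.335e+09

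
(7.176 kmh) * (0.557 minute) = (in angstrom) 6.662e+11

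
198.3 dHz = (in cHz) 1983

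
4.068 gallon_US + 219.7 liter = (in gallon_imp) 51.71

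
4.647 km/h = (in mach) 0.003791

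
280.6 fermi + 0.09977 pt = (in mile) 2.187e-08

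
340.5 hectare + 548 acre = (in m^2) 5.623e+06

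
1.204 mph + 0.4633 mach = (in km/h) 569.9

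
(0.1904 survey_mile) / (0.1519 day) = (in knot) 0.04538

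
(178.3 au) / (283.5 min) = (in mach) 4.605e+06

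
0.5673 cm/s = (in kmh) 0.02042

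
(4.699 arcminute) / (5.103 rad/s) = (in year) 8.494e-12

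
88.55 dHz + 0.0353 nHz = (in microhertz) 8.855e+06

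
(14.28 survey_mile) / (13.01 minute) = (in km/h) 106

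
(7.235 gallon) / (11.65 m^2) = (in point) 6.664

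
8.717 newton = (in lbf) 1.96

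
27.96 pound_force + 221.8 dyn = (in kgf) 12.68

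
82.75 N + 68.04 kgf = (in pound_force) 168.6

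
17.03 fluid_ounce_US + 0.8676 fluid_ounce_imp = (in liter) 0.5283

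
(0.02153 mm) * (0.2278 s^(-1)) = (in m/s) 4.905e-06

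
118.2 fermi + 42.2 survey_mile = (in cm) 6.791e+06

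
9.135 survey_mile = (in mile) 9.135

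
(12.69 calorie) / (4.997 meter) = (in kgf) 1.083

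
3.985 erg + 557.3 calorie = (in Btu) 2.21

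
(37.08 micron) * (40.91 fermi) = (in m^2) 1.517e-18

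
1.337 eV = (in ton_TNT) 5.12e-29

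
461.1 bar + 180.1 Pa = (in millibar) 4.611e+05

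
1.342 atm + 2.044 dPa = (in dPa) 1.36e+06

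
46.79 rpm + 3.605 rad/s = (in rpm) 81.22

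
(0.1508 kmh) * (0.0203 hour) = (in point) 8678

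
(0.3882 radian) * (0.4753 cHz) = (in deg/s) 0.1057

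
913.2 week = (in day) 6392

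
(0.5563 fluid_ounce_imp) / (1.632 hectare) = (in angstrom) 9.685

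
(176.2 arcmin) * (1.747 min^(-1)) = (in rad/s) 0.001492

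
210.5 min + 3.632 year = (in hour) 3.182e+04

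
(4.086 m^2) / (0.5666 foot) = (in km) 0.02366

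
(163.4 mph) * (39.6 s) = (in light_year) 3.058e-13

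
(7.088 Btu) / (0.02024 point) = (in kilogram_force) 1.068e+08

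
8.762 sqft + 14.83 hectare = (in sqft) 1.596e+06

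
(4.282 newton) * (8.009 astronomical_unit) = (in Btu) 4.863e+09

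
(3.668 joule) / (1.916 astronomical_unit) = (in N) 1.28e-11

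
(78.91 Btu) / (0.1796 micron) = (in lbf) 1.042e+11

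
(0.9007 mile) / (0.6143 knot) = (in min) 76.45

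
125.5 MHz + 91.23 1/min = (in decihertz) 1.255e+09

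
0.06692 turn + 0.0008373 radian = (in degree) 24.14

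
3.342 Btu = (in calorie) 842.7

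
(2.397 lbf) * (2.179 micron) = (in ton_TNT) 5.553e-15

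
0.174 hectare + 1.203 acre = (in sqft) 7.113e+04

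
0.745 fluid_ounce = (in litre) 0.02203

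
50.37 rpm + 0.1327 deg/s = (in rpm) 50.39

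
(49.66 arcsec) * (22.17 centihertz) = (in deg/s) 0.003058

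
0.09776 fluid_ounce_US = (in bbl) 1.818e-05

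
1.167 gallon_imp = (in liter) 5.305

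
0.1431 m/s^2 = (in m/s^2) 0.1431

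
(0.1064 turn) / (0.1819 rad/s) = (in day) 4.254e-05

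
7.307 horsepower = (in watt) 5449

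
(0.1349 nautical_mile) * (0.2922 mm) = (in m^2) 0.073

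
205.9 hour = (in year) 0.0235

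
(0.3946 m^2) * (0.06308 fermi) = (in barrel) 1.566e-16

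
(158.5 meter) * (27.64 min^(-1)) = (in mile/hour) 163.3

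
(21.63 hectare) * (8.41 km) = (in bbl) 1.144e+10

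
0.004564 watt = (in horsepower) 6.12e-06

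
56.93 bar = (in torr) 4.27e+04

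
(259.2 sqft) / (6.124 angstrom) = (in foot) 1.29e+11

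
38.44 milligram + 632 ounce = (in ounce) 632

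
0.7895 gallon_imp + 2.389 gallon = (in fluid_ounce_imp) 444.6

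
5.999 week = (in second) 3.628e+06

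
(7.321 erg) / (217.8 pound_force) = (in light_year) 7.987e-26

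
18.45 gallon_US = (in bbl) 0.4393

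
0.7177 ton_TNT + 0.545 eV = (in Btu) 2.846e+06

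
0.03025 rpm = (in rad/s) 0.003168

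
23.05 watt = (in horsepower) 0.03091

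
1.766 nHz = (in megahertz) 1.766e-15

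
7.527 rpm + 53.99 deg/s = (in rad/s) 1.731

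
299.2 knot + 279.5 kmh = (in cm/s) 2.316e+04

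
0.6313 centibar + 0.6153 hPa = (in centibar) 0.6928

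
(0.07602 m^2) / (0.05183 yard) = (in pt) 4547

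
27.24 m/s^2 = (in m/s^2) 27.24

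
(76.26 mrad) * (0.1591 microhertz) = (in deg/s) 6.952e-07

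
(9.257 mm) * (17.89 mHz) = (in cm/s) 0.01656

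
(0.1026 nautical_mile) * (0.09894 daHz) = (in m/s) 188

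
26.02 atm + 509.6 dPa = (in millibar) 2.637e+04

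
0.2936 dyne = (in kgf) 2.994e-07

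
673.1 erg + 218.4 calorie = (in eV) 5.703e+21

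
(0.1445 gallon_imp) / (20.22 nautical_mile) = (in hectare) 1.754e-12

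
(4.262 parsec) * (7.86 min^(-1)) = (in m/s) 1.723e+16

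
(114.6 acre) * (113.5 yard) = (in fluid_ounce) 1.628e+12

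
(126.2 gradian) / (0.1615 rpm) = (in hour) 0.03256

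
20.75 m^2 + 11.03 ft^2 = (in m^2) 21.77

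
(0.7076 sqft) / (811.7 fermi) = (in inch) 3.189e+12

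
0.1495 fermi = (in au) 9.993e-28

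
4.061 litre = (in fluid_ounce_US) 137.3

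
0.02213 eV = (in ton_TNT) 8.474e-31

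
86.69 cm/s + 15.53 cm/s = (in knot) 1.987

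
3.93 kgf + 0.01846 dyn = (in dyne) 3.854e+06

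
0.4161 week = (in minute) 4194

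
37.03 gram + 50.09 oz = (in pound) 3.212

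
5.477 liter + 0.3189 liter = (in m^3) 0.005796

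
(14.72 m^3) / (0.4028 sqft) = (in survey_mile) 0.2444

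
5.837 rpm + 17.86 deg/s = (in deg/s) 52.88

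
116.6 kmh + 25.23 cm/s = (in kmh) 117.5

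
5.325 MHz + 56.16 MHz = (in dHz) 6.148e+08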